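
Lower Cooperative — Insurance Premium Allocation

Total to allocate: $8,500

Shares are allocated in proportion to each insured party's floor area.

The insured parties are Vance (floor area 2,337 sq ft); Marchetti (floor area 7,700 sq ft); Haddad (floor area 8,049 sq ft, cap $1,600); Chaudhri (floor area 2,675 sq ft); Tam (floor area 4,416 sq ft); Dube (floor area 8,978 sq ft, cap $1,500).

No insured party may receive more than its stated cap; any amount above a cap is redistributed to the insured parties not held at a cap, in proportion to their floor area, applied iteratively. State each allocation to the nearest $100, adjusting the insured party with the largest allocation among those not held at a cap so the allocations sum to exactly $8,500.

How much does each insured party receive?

Vance: $700 · Marchetti: $2,500 · Haddad: $1,600 · Chaudhri: $800 · Tam: $1,400 · Dube: $1,500

Combined floor area = 34,155.
Proportional shares (ignoring caps): Vance 581.60; Marchetti 1,916.26; Haddad 2,003.12; Chaudhri 665.72; Tam 1,098.99; Dube 2,234.31.
Capped: Haddad ($1,600), Dube ($1,500); remaining pool $5,400 reallocated over remaining floor area 17,128.
Redistributed shares: Vance 736.79 → $700; Marchetti 2,427.60 → $2,400; Chaudhri 843.36 → $800; Tam 1,392.25 → $1,400.
Rounding difference +$100 applied to Marchetti → $2,500.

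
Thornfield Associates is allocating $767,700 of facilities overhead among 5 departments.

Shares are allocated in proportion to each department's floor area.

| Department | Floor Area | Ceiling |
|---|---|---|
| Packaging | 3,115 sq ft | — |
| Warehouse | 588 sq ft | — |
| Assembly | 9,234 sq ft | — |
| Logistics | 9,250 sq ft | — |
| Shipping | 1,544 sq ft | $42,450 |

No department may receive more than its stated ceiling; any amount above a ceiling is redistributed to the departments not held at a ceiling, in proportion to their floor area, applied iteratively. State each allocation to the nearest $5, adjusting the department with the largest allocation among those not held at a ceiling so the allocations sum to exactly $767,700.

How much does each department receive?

Packaging: $101,825 · Warehouse: $19,220 · Assembly: $301,840 · Logistics: $302,365 · Shipping: $42,450

Combined floor area = 23,731.
Pro-rata shares before constraints: Packaging 100,770.53; Warehouse 19,021.85; Assembly 298,720.74; Logistics 299,238.34; Shipping 49,948.54.
Held at cap: Shipping ($42,450); residual $725,250 reallocated over remaining floor area 22,187.
Remaining shares: Packaging 101,823.31 → $101,825; Warehouse 19,220.58 → $19,220; Assembly 301,841.55 → $301,840; Logistics 302,364.56 → $302,365.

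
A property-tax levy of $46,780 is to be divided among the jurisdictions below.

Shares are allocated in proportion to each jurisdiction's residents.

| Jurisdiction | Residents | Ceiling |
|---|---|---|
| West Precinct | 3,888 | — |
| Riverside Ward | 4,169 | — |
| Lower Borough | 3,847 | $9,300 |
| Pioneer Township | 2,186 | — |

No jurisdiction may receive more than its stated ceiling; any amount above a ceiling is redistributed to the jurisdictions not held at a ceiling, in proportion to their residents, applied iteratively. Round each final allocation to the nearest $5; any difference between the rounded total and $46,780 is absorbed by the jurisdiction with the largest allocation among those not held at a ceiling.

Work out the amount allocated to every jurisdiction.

West Precinct: $14,225 · Riverside Ward: $15,255 · Lower Borough: $9,300 · Pioneer Township: $8,000

Residents total: 14,090.
Proportional shares (ignoring caps): West Precinct 12,908.49; Riverside Ward 13,841.44; Lower Borough 12,772.37; Pioneer Township 7,257.71.
Held at cap: Lower Borough ($9,300); balance $37,480 reallocated over remaining residents 10,243.
Redistributed shares: West Precinct 14,226.52 → $14,225; Riverside Ward 15,254.72 → $15,255; Pioneer Township 7,998.76 → $8,000.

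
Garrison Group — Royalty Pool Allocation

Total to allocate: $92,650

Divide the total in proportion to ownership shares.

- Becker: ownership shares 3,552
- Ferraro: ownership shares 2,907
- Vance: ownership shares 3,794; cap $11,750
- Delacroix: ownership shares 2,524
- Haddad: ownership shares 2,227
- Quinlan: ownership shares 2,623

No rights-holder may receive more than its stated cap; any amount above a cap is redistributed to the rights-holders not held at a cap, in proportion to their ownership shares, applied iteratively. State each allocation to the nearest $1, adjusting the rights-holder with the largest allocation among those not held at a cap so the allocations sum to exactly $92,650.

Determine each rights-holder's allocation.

Combined ownership shares = 17,627.
Proportional shares (ignoring caps): Becker 18,669.81; Ferraro 15,279.60; Vance 19,941.80; Delacroix 13,266.5003; Haddad 11,705.43; Quinlan 13,786.86.
Held at cap: Vance ($11,750); remaining pool $80,900 reallocated over remaining ownership shares 13,833.
Remaining shares: Becker 20,773.28 → $20,773; Ferraro 17,001.11 → $17,001; Delacroix 14,761.19 → $14,761; Haddad 13,024.24 → $13,024; Quinlan 15,340.18 → $15,340.
Rounding difference +$1 applied to Becker → $20,774.

Becker: $20,774 · Ferraro: $17,001 · Vance: $11,750 · Delacroix: $14,761 · Haddad: $13,024 · Quinlan: $15,340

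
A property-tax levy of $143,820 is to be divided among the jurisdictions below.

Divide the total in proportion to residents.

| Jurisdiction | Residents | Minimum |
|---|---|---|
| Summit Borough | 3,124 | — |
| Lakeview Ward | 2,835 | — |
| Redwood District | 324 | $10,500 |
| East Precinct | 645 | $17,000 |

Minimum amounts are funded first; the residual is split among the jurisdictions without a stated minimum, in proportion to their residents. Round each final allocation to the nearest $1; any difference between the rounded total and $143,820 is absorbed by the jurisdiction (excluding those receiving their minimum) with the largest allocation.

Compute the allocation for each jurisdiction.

Fund the minimums — Redwood District $10,500; East Precinct $17,000. Balance $116,320.
Balance split over remaining residents 5,959: Summit Borough 60,980.65 → $60,981; Lakeview Ward 55,339.35 → $55,339.

Summit Borough: $60,981 · Lakeview Ward: $55,339 · Redwood District: $10,500 · East Precinct: $17,000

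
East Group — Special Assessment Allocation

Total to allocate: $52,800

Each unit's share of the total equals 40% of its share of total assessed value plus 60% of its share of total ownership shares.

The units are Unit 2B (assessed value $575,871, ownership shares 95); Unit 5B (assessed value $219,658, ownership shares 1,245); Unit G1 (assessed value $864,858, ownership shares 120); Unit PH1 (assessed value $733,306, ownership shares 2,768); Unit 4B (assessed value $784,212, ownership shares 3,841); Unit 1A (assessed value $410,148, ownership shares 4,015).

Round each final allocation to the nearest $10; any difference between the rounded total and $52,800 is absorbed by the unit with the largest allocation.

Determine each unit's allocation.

Assessed value total 3,588,053; ownership shares total 12,084.
Blended shares (40% assessed value + 60% ownership shares): Unit 2B 0.0689; Unit 5B 0.0863; Unit G1 0.1024; Unit PH1 0.2192; Unit 4B 0.2781; Unit 1A 0.2451.
Pro-rata amounts: Unit 2B 3,638.75; Unit 5B 4,556.90; Unit G1 5,405.33; Unit PH1 11,573.11; Unit 4B 14,685.78; Unit 1A 12,940.13.
Rounded to nearest $10: Unit 2B $3,640; Unit 5B $4,560; Unit G1 $5,410; Unit PH1 $11,570; Unit 4B $14,690; Unit 1A $12,940. Sum = $52,810.
Difference $52,800 − $52,810 = −$10 applied to largest allocation (Unit 4B): Unit 4B becomes $14,680.

Unit 2B: $3,640 · Unit 5B: $4,560 · Unit G1: $5,410 · Unit PH1: $11,570 · Unit 4B: $14,680 · Unit 1A: $12,940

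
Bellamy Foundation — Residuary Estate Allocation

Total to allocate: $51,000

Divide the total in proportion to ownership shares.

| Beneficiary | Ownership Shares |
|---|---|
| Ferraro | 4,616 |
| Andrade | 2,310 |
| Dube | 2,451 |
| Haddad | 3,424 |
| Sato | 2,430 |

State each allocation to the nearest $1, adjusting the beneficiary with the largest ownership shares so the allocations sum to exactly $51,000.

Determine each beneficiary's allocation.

Ferraro: $15,456 | Andrade: $7,735 | Dube: $8,207 | Haddad: $11,465 | Sato: $8,137

Total ownership shares = 4,616 + 2,310 + 2,451 + 3,424 + 2,430 = 15,231.
Unrounded shares: Ferraro 15,456.37; Andrade 7,734.88; Dube 8,207.01; Haddad 11,465.04; Sato 8,136.69.
After rounding ($1): Ferraro $15,456; Andrade $7,735; Dube $8,207; Haddad $11,465; Sato $8,137. Sum = $51,000.
No rounding difference to absorb.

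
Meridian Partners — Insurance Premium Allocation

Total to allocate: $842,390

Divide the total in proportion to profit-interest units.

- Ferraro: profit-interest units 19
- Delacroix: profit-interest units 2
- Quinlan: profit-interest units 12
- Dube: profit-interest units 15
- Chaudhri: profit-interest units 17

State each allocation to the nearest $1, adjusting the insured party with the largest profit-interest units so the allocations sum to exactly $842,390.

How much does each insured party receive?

Ferraro: $246,237; Delacroix: $25,920; Quinlan: $155,518; Dube: $194,398; Chaudhri: $220,317

Sum of profit-interest units: 19 + 2 + 12 + 15 + 17 = 65.
Pro-rata amounts: Ferraro 246,237.08; Delacroix 25,919.69; Quinlan 155,518.15; Dube 194,397.69; Chaudhri 220,317.38.
After rounding ($1): Ferraro $246,237; Delacroix $25,920; Quinlan $155,518; Dube $194,398; Chaudhri $220,317. Sum = $842,390.
Sum already equals the total — no adjustment.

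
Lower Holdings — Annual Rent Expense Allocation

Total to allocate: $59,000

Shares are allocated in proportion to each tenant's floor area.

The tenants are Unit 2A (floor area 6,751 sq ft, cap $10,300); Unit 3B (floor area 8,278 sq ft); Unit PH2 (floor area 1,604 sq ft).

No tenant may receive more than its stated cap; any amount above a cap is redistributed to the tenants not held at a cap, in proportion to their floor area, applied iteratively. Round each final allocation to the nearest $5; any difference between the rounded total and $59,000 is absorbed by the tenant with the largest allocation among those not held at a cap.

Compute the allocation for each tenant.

Unit 2A: $10,300 | Unit 3B: $40,795 | Unit PH2: $7,905

Sum of floor area: 16,633.
Proportional shares (ignoring caps): Unit 2A 23,946.91; Unit 3B 29,363.43; Unit PH2 5,689.65.
Capped: Unit 2A ($10,300); remaining pool $48,700 reallocated over remaining floor area 9,882.
Shares after redistribution: Unit 3B 40,795.24 → $40,795; Unit PH2 7,904.76 → $7,905.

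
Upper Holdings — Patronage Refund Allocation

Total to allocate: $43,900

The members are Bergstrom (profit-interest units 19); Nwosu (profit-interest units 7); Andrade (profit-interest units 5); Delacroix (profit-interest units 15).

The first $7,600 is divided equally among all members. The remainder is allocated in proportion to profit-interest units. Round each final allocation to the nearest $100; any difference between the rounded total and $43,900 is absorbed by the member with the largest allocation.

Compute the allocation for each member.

Equal tier: $7,600 ÷ 4 = $1,900 apiece.
Remainder $36,300 by profit-interest units (total 46): Bergstrom 14,993.48 → $15,000; Nwosu 5,523.91 → $5,500; Andrade 3,945.65 → $3,900; Delacroix 11,836.96 → $11,800.
Rounding difference +$100 on remainder applied to Bergstrom.
Totals: Bergstrom $1,900 + $15,100 = $17,000; Nwosu $1,900 + $5,500 = $7,400; Andrade $1,900 + $3,900 = $5,800; Delacroix $1,900 + $11,800 = $13,700.

Bergstrom: $17,000 · Nwosu: $7,400 · Andrade: $5,800 · Delacroix: $13,700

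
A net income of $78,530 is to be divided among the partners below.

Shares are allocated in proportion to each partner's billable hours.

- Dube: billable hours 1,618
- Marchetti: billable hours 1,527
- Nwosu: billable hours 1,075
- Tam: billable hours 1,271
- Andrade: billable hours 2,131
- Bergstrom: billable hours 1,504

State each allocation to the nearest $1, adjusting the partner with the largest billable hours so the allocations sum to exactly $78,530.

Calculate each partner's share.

Total billable hours = 9,126.
Unrounded shares: Dube 1,618/9,126 × $78,530 = 13,923.03; Marchetti 1,527/9,126 × $78,530 = 13,139.96; Nwosu 1,075/9,126 × $78,530 = 9,250.47; Tam 1,271/9,126 × $78,530 = 10,937.06; Andrade 2,131/9,126 × $78,530 = 18,337.43; Bergstrom 1,504/9,126 × $78,530 = 12,942.05.
At nearest $1: Dube $13,923; Marchetti $13,140; Nwosu $9,250; Tam $10,937; Andrade $18,337; Bergstrom $12,942. Sum = $78,529.
Difference $78,530 − $78,529 = +$1 applied to largest billable hours (Andrade): Andrade becomes $18,338.

Dube: $13,923 · Marchetti: $13,140 · Nwosu: $9,250 · Tam: $10,937 · Andrade: $18,338 · Bergstrom: $12,942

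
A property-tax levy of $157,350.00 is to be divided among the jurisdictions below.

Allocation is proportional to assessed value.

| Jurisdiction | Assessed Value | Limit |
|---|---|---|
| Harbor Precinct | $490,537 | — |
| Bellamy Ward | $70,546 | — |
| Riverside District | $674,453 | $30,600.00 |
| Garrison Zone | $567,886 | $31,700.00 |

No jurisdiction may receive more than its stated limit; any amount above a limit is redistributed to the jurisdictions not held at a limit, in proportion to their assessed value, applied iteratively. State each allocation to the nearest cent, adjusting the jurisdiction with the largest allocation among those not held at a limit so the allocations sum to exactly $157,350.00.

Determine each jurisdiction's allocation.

Harbor Precinct: $83,099.19; Bellamy Ward: $11,950.81; Riverside District: $30,600.00; Garrison Zone: $31,700.00

Sum of assessed value: 1,803,422.
Unconstrained shares: Harbor Precinct 42,799.7424; Bellamy Ward 6,155.1945; Riverside District 58,846.5592; Garrison Zone 49,548.5040.
Cap binds for Riverside District ($30,600.00), Garrison Zone ($31,700.00); remaining pool $95,050.00 reallocated over remaining assessed value 561,083.
Shares after redistribution: Harbor Precinct 83,099.1883 → $83,099.19; Bellamy Ward 11,950.8117 → $11,950.81.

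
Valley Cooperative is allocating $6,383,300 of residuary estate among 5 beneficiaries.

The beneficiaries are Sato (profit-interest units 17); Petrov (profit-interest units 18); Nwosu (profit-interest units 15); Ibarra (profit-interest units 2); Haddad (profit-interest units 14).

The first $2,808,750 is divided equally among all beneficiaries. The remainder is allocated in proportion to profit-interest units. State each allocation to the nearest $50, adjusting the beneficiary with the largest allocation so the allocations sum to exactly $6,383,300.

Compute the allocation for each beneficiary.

Sato: $1,482,450 · Petrov: $1,536,650 · Nwosu: $1,374,150 · Ibarra: $670,050 · Haddad: $1,320,000

First tranche $2,808,750 split equally: $561,750 each.
Remainder $3,574,550 by profit-interest units (total 66): Sato 920,717.42 → $920,700; Petrov 974,877.27 → $974,900; Nwosu 812,397.73 → $812,400; Ibarra 108,319.70 → $108,300; Haddad 758,237.88 → $758,250.
Totals: Sato $561,750 + $920,700 = $1,482,450; Petrov $561,750 + $974,900 = $1,536,650; Nwosu $561,750 + $812,400 = $1,374,150; Ibarra $561,750 + $108,300 = $670,050; Haddad $561,750 + $758,250 = $1,320,000.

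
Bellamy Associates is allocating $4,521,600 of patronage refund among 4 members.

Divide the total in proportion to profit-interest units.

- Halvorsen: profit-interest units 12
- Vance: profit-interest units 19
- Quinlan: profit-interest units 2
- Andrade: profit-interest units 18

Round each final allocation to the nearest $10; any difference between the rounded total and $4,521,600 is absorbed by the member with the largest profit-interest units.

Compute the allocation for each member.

Total profit-interest units = 51.
Pro-rata amounts: Halvorsen 12/51 × $4,521,600 = 1,063,905.88; Vance 19/51 × $4,521,600 = 1,684,517.65; Quinlan 2/51 × $4,521,600 = 177,317.65; Andrade 18/51 × $4,521,600 = 1,595,858.82.
At nearest $10: Halvorsen $1,063,910; Vance $1,684,520; Quinlan $177,320; Andrade $1,595,860. Sum = $4,521,610.
Difference $4,521,600 − $4,521,610 = −$10 applied to largest profit-interest units (Vance): Vance becomes $1,684,510.

Halvorsen: $1,063,910 | Vance: $1,684,510 | Quinlan: $177,320 | Andrade: $1,595,860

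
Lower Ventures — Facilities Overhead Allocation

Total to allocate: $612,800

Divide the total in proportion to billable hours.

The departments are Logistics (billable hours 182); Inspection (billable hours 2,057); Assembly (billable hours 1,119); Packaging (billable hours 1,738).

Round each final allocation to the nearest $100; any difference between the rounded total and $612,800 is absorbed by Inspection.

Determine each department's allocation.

Logistics: $21,900 | Inspection: $247,300 | Assembly: $134,600 | Packaging: $209,000

Total billable hours = 5,096.
Proportional shares: Logistics 182/5,096 × $612,800 = 21,885.71; Inspection 2,057/5,096 × $612,800 = 247,356.67; Assembly 1,119/5,096 × $612,800 = 134,561.07; Packaging 1,738/5,096 × $612,800 = 208,996.55.
After rounding ($100): Logistics $21,900; Inspection $247,400; Assembly $134,600; Packaging $209,000. Sum = $612,900.
Difference $612,800 − $612,900 = −$100 applied to Inspection: Inspection becomes $247,300.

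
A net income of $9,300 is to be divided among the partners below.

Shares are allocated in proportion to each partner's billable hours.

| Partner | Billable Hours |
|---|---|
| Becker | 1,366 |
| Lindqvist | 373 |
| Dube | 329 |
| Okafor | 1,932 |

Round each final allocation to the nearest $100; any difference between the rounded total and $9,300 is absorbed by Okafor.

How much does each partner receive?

Becker: $3,200 | Lindqvist: $900 | Dube: $800 | Okafor: $4,400

Total billable hours = 4,000.
Proportional shares: Becker 1,366/4,000 × $9,300 = 3,175.95; Lindqvist 373/4,000 × $9,300 = 867.23; Dube 329/4,000 × $9,300 = 764.92; Okafor 1,932/4,000 × $9,300 = 4,491.90.
After rounding ($100): Becker $3,200; Lindqvist $900; Dube $800; Okafor $4,500. Sum = $9,400.
Difference $9,300 − $9,400 = −$100 applied to Okafor: Okafor becomes $4,400.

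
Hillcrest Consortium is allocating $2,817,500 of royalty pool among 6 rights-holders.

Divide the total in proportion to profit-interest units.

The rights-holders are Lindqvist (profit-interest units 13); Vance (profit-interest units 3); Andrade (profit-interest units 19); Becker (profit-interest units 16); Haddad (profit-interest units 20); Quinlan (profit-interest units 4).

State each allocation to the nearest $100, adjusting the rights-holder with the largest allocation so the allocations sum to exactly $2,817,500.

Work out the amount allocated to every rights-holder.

Combined profit-interest units = 75.
Unrounded shares: Lindqvist 13/75 × $2,817,500 = 488,366.67; Vance 3/75 × $2,817,500 = 112,700.00; Andrade 19/75 × $2,817,500 = 713,766.67; Becker 16/75 × $2,817,500 = 601,066.67; Haddad 20/75 × $2,817,500 = 751,333.33; Quinlan 4/75 × $2,817,500 = 150,266.67.
At nearest $100: Lindqvist $488,400; Vance $112,700; Andrade $713,800; Becker $601,100; Haddad $751,300; Quinlan $150,300. Sum = $2,817,600.
Difference $2,817,500 − $2,817,600 = −$100 applied to largest allocation (Haddad): Haddad becomes $751,200.

Lindqvist: $488,400 | Vance: $112,700 | Andrade: $713,800 | Becker: $601,100 | Haddad: $751,200 | Quinlan: $150,300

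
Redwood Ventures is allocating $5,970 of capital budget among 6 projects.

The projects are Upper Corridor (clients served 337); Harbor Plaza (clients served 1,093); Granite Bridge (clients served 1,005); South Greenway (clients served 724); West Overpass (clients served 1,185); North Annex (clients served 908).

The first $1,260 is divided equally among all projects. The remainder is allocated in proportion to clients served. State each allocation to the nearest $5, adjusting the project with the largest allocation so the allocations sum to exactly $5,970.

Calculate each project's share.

Equal tier: $1,260 ÷ 6 = $210 apiece.
Remainder $4,710 by clients served (total 5,252): Upper Corridor 302.22 → $300; Harbor Plaza 980.20 → $980; Granite Bridge 901.29 → $900; South Greenway 649.28 → $650; West Overpass 1,062.71 → $1,065; North Annex 814.30 → $815.
Totals: Upper Corridor $210 + $300 = $510; Harbor Plaza $210 + $980 = $1,190; Granite Bridge $210 + $900 = $1,110; South Greenway $210 + $650 = $860; West Overpass $210 + $1,065 = $1,275; North Annex $210 + $815 = $1,025.

Upper Corridor: $510 | Harbor Plaza: $1,190 | Granite Bridge: $1,110 | South Greenway: $860 | West Overpass: $1,275 | North Annex: $1,025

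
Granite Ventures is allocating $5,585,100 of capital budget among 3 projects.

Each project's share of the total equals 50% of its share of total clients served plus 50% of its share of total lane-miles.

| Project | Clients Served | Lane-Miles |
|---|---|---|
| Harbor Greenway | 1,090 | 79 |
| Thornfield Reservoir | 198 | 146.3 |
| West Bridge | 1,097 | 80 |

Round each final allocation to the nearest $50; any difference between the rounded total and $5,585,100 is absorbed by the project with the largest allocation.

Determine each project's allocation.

Harbor Greenway: $1,998,850 | Thornfield Reservoir: $1,570,050 | West Bridge: $2,016,200

Clients served total 2,385; lane-miles total 305.3.
Blended shares (50% clients served + 50% lane-miles): Harbor Greenway 0.3579; Thornfield Reservoir 0.2811; West Bridge 0.3610.
Proportional shares: Harbor Greenway 1,998,865.22; Thornfield Reservoir 1,570,026.49; West Bridge 2,016,208.29.
Rounded to nearest $50: Harbor Greenway $1,998,850; Thornfield Reservoir $1,570,050; West Bridge $2,016,200. Sum = $5,585,100.
Rounded total matches; no reconciliation needed.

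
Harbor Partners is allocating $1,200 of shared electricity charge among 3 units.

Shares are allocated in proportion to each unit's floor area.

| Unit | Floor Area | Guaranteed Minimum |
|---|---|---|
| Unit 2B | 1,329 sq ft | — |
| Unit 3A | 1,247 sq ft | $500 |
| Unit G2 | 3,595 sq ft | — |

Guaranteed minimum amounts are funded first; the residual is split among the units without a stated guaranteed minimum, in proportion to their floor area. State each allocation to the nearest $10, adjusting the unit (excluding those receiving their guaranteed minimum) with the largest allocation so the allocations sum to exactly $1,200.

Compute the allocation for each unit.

Unit 2B: $190; Unit 3A: $500; Unit G2: $510

Minimums first: Unit 3A $500. Residual $700.
Residual split over remaining floor area 4,924: Unit 2B 188.93 → $190; Unit G2 511.07 → $510.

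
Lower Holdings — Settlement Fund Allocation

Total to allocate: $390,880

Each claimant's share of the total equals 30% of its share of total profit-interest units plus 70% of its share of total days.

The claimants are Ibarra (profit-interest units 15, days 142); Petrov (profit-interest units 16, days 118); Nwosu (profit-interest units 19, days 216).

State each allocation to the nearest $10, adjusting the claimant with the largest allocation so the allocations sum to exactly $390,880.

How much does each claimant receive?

Totals — profit-interest units 50, days 476.
Combined weights (30% profit-interest units + 70% days): Ibarra 0.2988; Petrov 0.2695; Nwosu 0.4316.
Proportional shares: Ibarra 116,804.14; Petrov 105,353.66; Nwosu 168,722.20.
Rounded to nearest $10: Ibarra $116,800; Petrov $105,350; Nwosu $168,720. Sum = $390,870.
Difference $390,880 − $390,870 = +$10 applied to largest allocation (Nwosu): Nwosu becomes $168,730.

Ibarra: $116,800; Petrov: $105,350; Nwosu: $168,730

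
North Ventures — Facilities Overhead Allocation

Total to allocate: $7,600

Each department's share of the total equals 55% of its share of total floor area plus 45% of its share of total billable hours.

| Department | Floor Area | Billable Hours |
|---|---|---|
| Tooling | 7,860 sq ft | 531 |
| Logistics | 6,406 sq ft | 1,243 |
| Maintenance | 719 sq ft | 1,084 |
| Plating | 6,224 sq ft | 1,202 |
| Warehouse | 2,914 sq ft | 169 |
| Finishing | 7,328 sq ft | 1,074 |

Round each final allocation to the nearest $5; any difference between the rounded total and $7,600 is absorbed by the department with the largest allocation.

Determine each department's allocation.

Floor area total 31,451; billable hours total 5,303.
Composite weights (55% floor area + 45% billable hours): Tooling 0.1825; Logistics 0.2175; Maintenance 0.1046; Plating 0.2108; Warehouse 0.0653; Finishing 0.2193.
Pro-rata amounts: Tooling 1,387.09; Logistics 1,653.02; Maintenance 794.65; Plating 1,602.39; Warehouse 496.28; Finishing 1,666.57.
Rounded to nearest $5: Tooling $1,385; Logistics $1,655; Maintenance $795; Plating $1,600; Warehouse $495; Finishing $1,665. Sum = $7,595.
Difference $7,600 − $7,595 = +$5 applied to largest allocation (Finishing): Finishing becomes $1,670.

Tooling: $1,385 | Logistics: $1,655 | Maintenance: $795 | Plating: $1,600 | Warehouse: $495 | Finishing: $1,670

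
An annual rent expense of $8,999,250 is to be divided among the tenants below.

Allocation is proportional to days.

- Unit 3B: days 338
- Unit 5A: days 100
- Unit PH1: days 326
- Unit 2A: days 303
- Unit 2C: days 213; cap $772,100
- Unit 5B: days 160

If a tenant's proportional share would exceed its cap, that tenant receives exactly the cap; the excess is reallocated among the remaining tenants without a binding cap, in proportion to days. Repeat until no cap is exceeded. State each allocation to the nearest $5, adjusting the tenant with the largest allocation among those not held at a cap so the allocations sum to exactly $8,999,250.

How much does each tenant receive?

Unit 3B: $2,266,320 | Unit 5A: $670,510 | Unit PH1: $2,185,860 | Unit 2A: $2,031,645 | Unit 2C: $772,100 | Unit 5B: $1,072,815

Total days = 1,440.
Pro-rata shares before constraints: Unit 3B 2,112,323.96; Unit 5A 624,947.92; Unit PH1 2,037,330.21; Unit 2A 1,893,592.19; Unit 2C 1,331,139.06; Unit 5B 999,916.67.
Cap binds for Unit 2C ($772,100); remaining pool $8,227,150 reallocated over remaining days 1,227.
Shares after redistribution: Unit 3B 2,266,321.68 → $2,266,320; Unit 5A 670,509.37 → $670,510; Unit PH1 2,185,860.55 → $2,185,860; Unit 2A 2,031,643.40 → $2,031,645; Unit 5B 1,072,815.00 → $1,072,815.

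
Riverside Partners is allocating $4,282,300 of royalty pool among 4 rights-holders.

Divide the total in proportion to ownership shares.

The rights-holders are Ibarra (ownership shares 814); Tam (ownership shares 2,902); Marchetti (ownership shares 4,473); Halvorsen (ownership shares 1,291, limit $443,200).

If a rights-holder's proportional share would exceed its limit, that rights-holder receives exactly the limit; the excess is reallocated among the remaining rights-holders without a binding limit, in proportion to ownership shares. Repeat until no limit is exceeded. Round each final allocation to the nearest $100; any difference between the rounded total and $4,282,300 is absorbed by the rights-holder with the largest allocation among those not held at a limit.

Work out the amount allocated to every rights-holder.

Ibarra: $381,600; Tam: $1,360,500; Marchetti: $2,097,000; Halvorsen: $443,200

Ownership shares total: 9,480.
Proportional shares (ignoring caps): Ibarra 367,699.60; Tam 1,310,889.73; Marchetti 2,020,540.92; Halvorsen 583,169.76.
Cap binds for Halvorsen ($443,200); remaining pool $3,839,100 reallocated over remaining ownership shares 8,189.
Shares after redistribution: Ibarra 381,612.82 → $381,600; Tam 1,360,491.90 → $1,360,500; Marchetti 2,096,995.27 → $2,097,000.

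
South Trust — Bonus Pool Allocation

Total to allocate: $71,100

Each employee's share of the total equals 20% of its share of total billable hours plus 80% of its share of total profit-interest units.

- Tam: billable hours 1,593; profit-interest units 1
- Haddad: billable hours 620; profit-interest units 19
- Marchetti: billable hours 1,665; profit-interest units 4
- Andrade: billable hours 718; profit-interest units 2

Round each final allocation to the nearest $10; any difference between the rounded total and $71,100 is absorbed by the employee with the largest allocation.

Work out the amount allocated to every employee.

Billable hours total 4,596; profit-interest units total 26.
Blended shares (20% billable hours + 80% profit-interest units): Tam 0.1001; Haddad 0.6116; Marchetti 0.1955; Andrade 0.0928.
Unrounded shares: Tam 7,116.43; Haddad 43,484.43; Marchetti 13,902.27; Andrade 6,596.87.
After rounding ($10): Tam $7,120; Haddad $43,480; Marchetti $13,900; Andrade $6,600. Sum = $71,100.
Sum already equals the total — no adjustment.

Tam: $7,120; Haddad: $43,480; Marchetti: $13,900; Andrade: $6,600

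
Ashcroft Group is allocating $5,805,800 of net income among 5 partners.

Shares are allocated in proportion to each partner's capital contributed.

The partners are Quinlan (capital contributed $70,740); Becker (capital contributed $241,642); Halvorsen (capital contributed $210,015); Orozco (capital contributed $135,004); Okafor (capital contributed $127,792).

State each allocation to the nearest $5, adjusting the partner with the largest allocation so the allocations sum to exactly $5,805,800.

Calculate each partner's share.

Quinlan: $523,060 · Becker: $1,786,720 · Halvorsen: $1,552,875 · Orozco: $998,235 · Okafor: $944,910

Total capital contributed = 785,193.
Proportional shares: Quinlan 70,740/785,193 × $5,805,800 = 523,059.03; Becker 241,642/785,193 × $5,805,800 = 1,786,726.48; Halvorsen 210,015/785,193 × $5,805,800 = 1,552,873.10; Orozco 135,004/785,193 × $5,805,800 = 998,233.84; Okafor 127,792/785,193 × $5,805,800 = 944,907.55.
After rounding ($5): Quinlan $523,060; Becker $1,786,725; Halvorsen $1,552,875; Orozco $998,235; Okafor $944,910. Sum = $5,805,805.
Difference $5,805,800 − $5,805,805 = −$5 applied to largest allocation (Becker): Becker becomes $1,786,720.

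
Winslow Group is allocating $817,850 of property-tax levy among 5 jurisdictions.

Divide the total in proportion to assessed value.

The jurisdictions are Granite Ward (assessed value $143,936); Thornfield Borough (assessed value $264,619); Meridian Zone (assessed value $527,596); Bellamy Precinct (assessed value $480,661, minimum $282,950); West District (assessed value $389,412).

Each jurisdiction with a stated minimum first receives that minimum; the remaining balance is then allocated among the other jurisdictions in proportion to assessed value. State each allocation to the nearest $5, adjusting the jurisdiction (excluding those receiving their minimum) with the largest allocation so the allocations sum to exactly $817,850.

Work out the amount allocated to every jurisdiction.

Granite Ward: $58,080; Thornfield Borough: $106,780; Meridian Zone: $212,900; Bellamy Precinct: $282,950; West District: $157,140

Fund the minimums — Bellamy Precinct $282,950. Balance $534,900.
Balance split over remaining assessed value 1,325,563: Granite Ward 58,082.01 → $58,080; Thornfield Borough 106,780.82 → $106,780; Meridian Zone 212,899.05 → $212,900; West District 157,138.12 → $157,140.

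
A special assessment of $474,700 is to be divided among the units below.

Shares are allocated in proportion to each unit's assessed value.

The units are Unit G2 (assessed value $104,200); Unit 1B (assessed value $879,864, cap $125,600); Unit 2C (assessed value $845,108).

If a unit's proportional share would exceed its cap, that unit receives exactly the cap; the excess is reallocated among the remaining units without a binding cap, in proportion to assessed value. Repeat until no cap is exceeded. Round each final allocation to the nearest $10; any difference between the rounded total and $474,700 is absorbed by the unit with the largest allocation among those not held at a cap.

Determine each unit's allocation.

Unit G2: $38,320 · Unit 1B: $125,600 · Unit 2C: $310,780

Sum of assessed value: 1,829,172.
Pro-rata shares before constraints: Unit G2 27,041.60; Unit 1B 228,339.07; Unit 2C 219,319.32.
Cap binds for Unit 1B ($125,600); remaining pool $349,100 reallocated over remaining assessed value 949,308.
Remaining shares: Unit G2 38,318.67 → $38,320; Unit 2C 310,781.33 → $310,780.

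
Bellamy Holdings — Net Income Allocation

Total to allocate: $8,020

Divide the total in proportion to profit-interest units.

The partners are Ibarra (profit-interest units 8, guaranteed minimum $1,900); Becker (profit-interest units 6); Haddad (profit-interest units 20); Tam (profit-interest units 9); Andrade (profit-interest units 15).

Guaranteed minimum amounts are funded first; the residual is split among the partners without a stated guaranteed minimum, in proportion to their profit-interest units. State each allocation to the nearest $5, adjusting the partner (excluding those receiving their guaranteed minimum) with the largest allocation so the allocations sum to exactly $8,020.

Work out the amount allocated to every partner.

Ibarra: $1,900; Becker: $735; Haddad: $2,450; Tam: $1,100; Andrade: $1,835

Minimums first: Ibarra $1,900. Residual $6,120.
Residual split over remaining profit-interest units 50: Becker 734.40 → $735; Haddad 2,448.00 → $2,450; Tam 1,101.60 → $1,100; Andrade 1,836.00 → $1,835.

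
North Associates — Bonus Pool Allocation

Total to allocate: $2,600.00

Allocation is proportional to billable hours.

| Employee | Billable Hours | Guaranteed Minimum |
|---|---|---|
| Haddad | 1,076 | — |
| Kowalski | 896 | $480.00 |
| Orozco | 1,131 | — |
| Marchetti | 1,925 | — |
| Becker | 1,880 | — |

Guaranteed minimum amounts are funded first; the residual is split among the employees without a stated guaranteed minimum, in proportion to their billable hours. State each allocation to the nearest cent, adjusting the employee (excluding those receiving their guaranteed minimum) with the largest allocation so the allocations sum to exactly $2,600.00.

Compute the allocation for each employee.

Minimums first: Kowalski $480.00. Balance $2,120.00.
Balance split over remaining billable hours 6,012: Haddad 379.4278 → $379.43; Orozco 398.8224 → $398.82; Marchetti 678.8090 → $678.81; Becker 662.9408 → $662.94.

Haddad: $379.43 · Kowalski: $480.00 · Orozco: $398.82 · Marchetti: $678.81 · Becker: $662.94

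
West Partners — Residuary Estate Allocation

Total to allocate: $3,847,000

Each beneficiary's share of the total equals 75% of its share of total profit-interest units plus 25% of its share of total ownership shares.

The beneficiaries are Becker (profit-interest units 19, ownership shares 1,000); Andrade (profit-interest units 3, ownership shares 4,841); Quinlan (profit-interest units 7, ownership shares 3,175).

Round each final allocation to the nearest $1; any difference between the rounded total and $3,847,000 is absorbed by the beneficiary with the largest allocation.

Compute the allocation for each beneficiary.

Profit-interest units total 29; ownership shares total 9,016.
Blended shares (75% profit-interest units + 25% ownership shares): Becker 0.5191; Andrade 0.2118; Quinlan 0.2691.
Pro-rata amounts: Becker 1,997,007.68; Andrade 814,870.74; Quinlan 1,035,121.58.
Rounded to nearest $1: Becker $1,997,008; Andrade $814,871; Quinlan $1,035,122. Sum = $3,847,001.
Difference $3,847,000 − $3,847,001 = −$1 applied to largest allocation (Becker): Becker becomes $1,997,007.

Becker: $1,997,007; Andrade: $814,871; Quinlan: $1,035,122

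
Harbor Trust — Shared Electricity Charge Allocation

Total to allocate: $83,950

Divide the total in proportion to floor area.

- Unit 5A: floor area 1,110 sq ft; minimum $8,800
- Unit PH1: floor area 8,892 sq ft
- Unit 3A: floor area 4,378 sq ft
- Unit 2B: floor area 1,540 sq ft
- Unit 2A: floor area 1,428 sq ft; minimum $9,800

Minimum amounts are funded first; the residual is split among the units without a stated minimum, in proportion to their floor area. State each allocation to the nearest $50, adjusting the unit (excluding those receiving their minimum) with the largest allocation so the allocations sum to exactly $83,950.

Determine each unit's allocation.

Fund the minimums — Unit 5A $8,800; Unit 2A $9,800. Balance $65,350.
Balance split over remaining floor area 14,810: Unit PH1 39,236.48 → $39,250; Unit 3A 19,318.18 → $19,300; Unit 2B 6,795.34 → $6,800.

Unit 5A: $8,800 · Unit PH1: $39,250 · Unit 3A: $19,300 · Unit 2B: $6,800 · Unit 2A: $9,800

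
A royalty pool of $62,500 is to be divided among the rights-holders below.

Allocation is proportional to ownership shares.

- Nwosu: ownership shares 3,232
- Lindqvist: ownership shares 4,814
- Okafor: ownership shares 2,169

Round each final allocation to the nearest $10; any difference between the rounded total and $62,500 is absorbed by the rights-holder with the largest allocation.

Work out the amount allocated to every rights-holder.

Total ownership shares = 10,215.
Pro-rata amounts: Nwosu 3,232/10,215 × $62,500 = 19,774.84; Lindqvist 4,814/10,215 × $62,500 = 29,454.23; Okafor 2,169/10,215 × $62,500 = 13,270.93.
After rounding ($10): Nwosu $19,770; Lindqvist $29,450; Okafor $13,270. Sum = $62,490.
Difference $62,500 − $62,490 = +$10 applied to largest allocation (Lindqvist): Lindqvist becomes $29,460.

Nwosu: $19,770 · Lindqvist: $29,460 · Okafor: $13,270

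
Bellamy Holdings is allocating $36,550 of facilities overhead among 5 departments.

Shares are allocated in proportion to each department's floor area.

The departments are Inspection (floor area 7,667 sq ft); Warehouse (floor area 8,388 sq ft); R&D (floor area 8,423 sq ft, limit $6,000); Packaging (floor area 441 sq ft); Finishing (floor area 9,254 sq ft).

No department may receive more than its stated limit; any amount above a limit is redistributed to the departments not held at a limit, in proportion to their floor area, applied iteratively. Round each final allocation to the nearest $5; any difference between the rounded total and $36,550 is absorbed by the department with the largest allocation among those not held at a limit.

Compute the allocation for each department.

Inspection: $9,095 | Warehouse: $9,950 | R&D: $6,000 | Packaging: $525 | Finishing: $10,980

Sum of floor area: 34,173.
Unconstrained shares: Inspection 8,200.30; Warehouse 8,971.45; R&D 9,008.89; Packaging 471.68; Finishing 9,897.69.
Capped: R&D ($6,000); residual $30,550 reallocated over remaining floor area 25,750.
Redistributed shares: Inspection 9,096.19 → $9,095; Warehouse 9,951.59 → $9,950; Packaging 523.21 → $525; Finishing 10,979.02 → $10,980.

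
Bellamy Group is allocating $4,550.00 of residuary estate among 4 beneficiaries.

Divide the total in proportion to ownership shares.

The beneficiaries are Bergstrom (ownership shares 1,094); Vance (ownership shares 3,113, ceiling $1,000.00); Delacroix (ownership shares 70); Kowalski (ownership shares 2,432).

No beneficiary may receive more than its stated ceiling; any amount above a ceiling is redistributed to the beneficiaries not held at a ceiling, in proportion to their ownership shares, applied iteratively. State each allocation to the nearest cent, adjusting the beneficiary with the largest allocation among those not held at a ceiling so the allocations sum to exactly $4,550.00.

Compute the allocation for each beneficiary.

Bergstrom: $1,080.01 | Vance: $1,000.00 | Delacroix: $69.10 | Kowalski: $2,400.89

Total ownership shares = 6,709.
Proportional shares (ignoring caps): Bergstrom 741.9437; Vance 2,111.2163; Delacroix 47.4735; Kowalski 1,649.3665.
Held at cap: Vance ($1,000.00); balance $3,550.00 reallocated over remaining ownership shares 3,596.
Shares after redistribution: Bergstrom 1,080.0056 → $1,080.01; Delacroix 69.1046 → $69.10; Kowalski 2,400.8899 → $2,400.89.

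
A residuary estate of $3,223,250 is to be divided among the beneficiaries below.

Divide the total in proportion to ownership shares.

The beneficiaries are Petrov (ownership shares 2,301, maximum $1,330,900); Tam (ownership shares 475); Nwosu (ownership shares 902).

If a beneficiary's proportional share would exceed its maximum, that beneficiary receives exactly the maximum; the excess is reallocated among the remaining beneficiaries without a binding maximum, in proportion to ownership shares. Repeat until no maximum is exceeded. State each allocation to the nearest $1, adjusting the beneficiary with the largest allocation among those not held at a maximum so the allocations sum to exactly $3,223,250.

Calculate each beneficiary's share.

Petrov: $1,330,900 | Tam: $652,771 | Nwosu: $1,239,579

Total ownership shares = 3,678.
Proportional shares (ignoring caps): Petrov 2,016,503.06; Tam 416,270.73; Nwosu 790,476.21.
Held at cap: Petrov ($1,330,900); balance $1,892,350 reallocated over remaining ownership shares 1,377.
Redistributed shares: Tam 652,771.42 → $652,771; Nwosu 1,239,578.58 → $1,239,579.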